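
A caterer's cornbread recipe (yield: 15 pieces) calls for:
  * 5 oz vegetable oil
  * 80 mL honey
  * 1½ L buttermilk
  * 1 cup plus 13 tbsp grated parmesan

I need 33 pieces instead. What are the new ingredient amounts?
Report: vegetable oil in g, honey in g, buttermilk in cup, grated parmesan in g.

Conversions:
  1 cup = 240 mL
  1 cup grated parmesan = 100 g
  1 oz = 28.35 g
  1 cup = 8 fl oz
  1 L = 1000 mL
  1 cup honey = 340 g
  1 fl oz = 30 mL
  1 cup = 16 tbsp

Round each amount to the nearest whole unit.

vegetable oil: 312 g; honey: 249 g; buttermilk: 14 cup; grated parmesan: 399 g

Scaling factor: 33/15 = 11/5 = 2.2.
vegetable oil: 5 oz × 11/5 × 28.35 g/oz ≈ 312 g
honey: 80 mL × 11/5 ÷ 240 mL/cup × 340 g/cup ≈ 249 g
buttermilk: 1.5 L × 11/5 × 1000 mL/L ÷ 240 mL/cup ≈ 14 cup
grated parmesan: (1 cup + 13 tbsp = 1.8125 cup) × 11/5 × 100 g/cup ≈ 399 g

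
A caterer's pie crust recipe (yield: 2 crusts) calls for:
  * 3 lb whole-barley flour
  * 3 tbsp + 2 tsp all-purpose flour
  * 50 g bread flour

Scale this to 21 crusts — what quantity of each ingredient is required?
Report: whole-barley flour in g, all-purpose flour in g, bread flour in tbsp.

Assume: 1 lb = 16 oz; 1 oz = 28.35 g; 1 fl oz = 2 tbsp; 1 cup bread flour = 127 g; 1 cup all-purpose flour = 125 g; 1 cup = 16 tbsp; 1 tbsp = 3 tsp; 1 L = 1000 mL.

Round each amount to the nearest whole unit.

Scaling factor: 21/2 = 10.5.
whole-barley flour: 3 lb × 21/2 × 16 oz/lb × 28.35 g/oz ≈ 14288 g
all-purpose flour: (3 tbsp + 2 tsp = 11/3 tbsp) × 21/2 ÷ 16 tbsp/cup × 125 g/cup ≈ 301 g
bread flour: 50 g × 21/2 ÷ 127 g/cup × 16 tbsp/cup ≈ 66 tbsp

whole-barley flour: 14288 g; all-purpose flour: 301 g; bread flour: 66 tbsp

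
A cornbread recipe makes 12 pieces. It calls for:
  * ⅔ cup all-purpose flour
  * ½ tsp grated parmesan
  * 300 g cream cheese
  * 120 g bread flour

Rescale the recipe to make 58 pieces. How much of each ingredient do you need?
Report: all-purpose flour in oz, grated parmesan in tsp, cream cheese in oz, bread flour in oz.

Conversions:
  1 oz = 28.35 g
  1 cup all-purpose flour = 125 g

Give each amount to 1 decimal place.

Scaling factor: 58/12 = 29/6.
all-purpose flour: 2/3 cup × 29/6 × 125 g/cup ÷ 28.35 g/oz ≈ 14.2 oz
grated parmesan: 0.5 tsp × 29/6 ≈ 2.4 tsp
cream cheese: 300 g × 29/6 ÷ 28.35 g/oz ≈ 51.1 oz
bread flour: 120 g × 29/6 ÷ 28.35 g/oz ≈ 20.5 oz

all-purpose flour: 14.2 oz; grated parmesan: 2.4 tsp; cream cheese: 51.1 oz; bread flour: 20.5 oz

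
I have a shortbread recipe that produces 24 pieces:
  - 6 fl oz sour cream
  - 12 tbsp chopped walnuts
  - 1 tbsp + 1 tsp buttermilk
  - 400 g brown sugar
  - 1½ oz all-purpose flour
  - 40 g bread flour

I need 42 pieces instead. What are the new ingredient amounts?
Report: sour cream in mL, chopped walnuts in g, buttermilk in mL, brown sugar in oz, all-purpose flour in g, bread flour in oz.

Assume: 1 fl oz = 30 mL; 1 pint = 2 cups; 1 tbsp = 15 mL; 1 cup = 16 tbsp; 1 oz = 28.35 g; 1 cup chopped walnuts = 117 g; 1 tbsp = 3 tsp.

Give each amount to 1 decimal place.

sour cream: 315.0 mL; chopped walnuts: 153.6 g; buttermilk: 35.0 mL; brown sugar: 24.7 oz; all-purpose flour: 74.4 g; bread flour: 2.5 oz

Scaling factor: 42/24 = 7/4 = 1.75.
sour cream: 6 fl oz × 7/4 × 30 mL/fl oz = 315.0 mL
chopped walnuts: 12 tbsp × 7/4 ÷ 16 tbsp/cup × 117 g/cup ≈ 153.6 g
buttermilk: (1 tbsp + 1 tsp = 4/3 tbsp) × 7/4 × 15 mL/tbsp = 35.0 mL
brown sugar: 400 g × 7/4 ÷ 28.35 g/oz ≈ 24.7 oz
all-purpose flour: 1.5 oz × 7/4 × 28.35 g/oz ≈ 74.4 g
bread flour: 40 g × 7/4 ÷ 28.35 g/oz ≈ 2.5 oz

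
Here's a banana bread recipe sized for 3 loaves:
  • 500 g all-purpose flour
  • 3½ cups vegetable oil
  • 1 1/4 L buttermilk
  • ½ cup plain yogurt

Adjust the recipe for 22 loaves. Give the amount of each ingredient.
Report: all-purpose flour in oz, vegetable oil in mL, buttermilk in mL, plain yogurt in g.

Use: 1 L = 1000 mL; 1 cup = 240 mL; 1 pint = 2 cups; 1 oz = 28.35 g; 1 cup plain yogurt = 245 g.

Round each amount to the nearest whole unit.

all-purpose flour: 129 oz; vegetable oil: 6160 mL; buttermilk: 9167 mL; plain yogurt: 898 g

Scaling factor: 22/3.
all-purpose flour: 500 g × 22/3 ÷ 28.35 g/oz ≈ 129 oz
vegetable oil: 3.5 cup × 22/3 × 240 mL/cup = 6160 mL
buttermilk: 1.25 L × 22/3 × 1000 mL/L ≈ 9167 mL
plain yogurt: 0.5 cup × 22/3 × 245 g/cup ≈ 898 g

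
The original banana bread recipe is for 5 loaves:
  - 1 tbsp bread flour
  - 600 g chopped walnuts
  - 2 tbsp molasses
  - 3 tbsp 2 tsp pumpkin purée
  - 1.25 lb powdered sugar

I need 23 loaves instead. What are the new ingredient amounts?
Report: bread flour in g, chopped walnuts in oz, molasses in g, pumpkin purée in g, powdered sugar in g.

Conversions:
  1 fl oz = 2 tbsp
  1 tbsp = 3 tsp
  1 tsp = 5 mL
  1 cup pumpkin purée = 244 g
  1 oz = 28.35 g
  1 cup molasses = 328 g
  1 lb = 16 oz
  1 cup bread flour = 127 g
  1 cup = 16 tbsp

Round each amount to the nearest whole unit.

Scaling factor: 23/5 = 4.6.
bread flour: 1 tbsp × 23/5 ÷ 16 tbsp/cup × 127 g/cup ≈ 37 g
chopped walnuts: 600 g × 23/5 ÷ 28.35 g/oz ≈ 97 oz
molasses: 2 tbsp × 23/5 ÷ 16 tbsp/cup × 328 g/cup ≈ 189 g
pumpkin purée: (3 tbsp + 2 tsp = 11/3 tbsp) × 23/5 ÷ 16 tbsp/cup × 244 g/cup ≈ 257 g
powdered sugar: 1.25 lb × 23/5 × 16 oz/lb × 28.35 g/oz ≈ 2608 g

bread flour: 37 g; chopped walnuts: 97 oz; molasses: 189 g; pumpkin purée: 257 g; powdered sugar: 2608 g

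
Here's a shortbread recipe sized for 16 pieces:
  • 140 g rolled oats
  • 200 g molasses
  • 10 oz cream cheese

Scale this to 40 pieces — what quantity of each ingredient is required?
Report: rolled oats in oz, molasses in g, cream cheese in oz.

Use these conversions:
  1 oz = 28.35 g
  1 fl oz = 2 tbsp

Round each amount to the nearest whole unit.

Scaling factor: 40/16 = 5/2 = 2.5.
rolled oats: 140 g × 5/2 ÷ 28.35 g/oz ≈ 12 oz
molasses: 200 g × 5/2 = 500 g
cream cheese: 10 oz × 5/2 = 25 oz

rolled oats: 12 oz; molasses: 500 g; cream cheese: 25 oz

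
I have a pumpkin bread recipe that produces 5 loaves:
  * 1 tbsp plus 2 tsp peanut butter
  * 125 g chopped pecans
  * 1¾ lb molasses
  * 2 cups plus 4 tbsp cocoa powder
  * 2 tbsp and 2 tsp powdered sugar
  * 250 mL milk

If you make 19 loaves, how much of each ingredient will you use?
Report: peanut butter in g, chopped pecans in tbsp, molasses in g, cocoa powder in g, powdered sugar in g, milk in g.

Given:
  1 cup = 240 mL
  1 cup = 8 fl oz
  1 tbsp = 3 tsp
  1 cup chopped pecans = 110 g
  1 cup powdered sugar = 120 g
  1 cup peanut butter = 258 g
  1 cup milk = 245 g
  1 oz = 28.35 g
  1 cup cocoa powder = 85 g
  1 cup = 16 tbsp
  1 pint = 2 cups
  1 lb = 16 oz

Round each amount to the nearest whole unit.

peanut butter: 102 g; chopped pecans: 69 tbsp; molasses: 3016 g; cocoa powder: 727 g; powdered sugar: 76 g; milk: 970 g

Scaling factor: 19/5 = 3.8.
peanut butter: (1 tbsp + 2 tsp = 5/3 tbsp) × 19/5 ÷ 16 tbsp/cup × 258 g/cup ≈ 102 g
chopped pecans: 125 g × 19/5 ÷ 110 g/cup × 16 tbsp/cup ≈ 69 tbsp
molasses: 1.75 lb × 19/5 × 16 oz/lb × 28.35 g/oz ≈ 3016 g
cocoa powder: (2 cup + 4 tbsp = 2.25 cup) × 19/5 × 85 g/cup ≈ 727 g
powdered sugar: (2 tbsp + 2 tsp = 8/3 tbsp) × 19/5 ÷ 16 tbsp/cup × 120 g/cup = 76 g
milk: 250 mL × 19/5 ÷ 240 mL/cup × 245 g/cup ≈ 970 g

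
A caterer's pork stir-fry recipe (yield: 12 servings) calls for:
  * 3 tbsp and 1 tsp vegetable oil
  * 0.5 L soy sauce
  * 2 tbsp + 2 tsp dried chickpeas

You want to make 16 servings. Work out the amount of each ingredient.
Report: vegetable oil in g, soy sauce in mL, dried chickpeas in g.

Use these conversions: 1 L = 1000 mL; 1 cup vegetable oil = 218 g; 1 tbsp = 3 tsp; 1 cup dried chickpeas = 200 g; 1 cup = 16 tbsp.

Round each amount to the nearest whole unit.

Scaling factor: 16/12 = 4/3.
vegetable oil: (3 tbsp + 1 tsp = 10/3 tbsp) × 4/3 ÷ 16 tbsp/cup × 218 g/cup ≈ 61 g
soy sauce: 0.5 L × 4/3 × 1000 mL/L ≈ 667 mL
dried chickpeas: (2 tbsp + 2 tsp = 8/3 tbsp) × 4/3 ÷ 16 tbsp/cup × 200 g/cup ≈ 44 g

vegetable oil: 61 g; soy sauce: 667 mL; dried chickpeas: 44 g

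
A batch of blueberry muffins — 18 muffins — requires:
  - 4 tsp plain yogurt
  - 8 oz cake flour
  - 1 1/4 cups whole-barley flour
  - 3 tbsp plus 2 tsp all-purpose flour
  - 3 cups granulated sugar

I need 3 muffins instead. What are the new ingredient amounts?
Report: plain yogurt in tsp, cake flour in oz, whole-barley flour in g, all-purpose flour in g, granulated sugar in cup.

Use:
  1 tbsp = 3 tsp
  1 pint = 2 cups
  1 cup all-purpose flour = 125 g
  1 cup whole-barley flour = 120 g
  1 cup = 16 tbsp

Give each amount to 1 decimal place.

plain yogurt: 0.7 tsp; cake flour: 1.3 oz; whole-barley flour: 25.0 g; all-purpose flour: 4.8 g; granulated sugar: 0.5 cup

Scaling factor: 3/18 = 1/6.
plain yogurt: 4 tsp × 1/6 ≈ 0.7 tsp
cake flour: 8 oz × 1/6 ≈ 1.3 oz
whole-barley flour: 1.25 cup × 1/6 × 120 g/cup = 25.0 g
all-purpose flour: (3 tbsp + 2 tsp = 11/3 tbsp) × 1/6 ÷ 16 tbsp/cup × 125 g/cup ≈ 4.8 g
granulated sugar: 3 cup × 1/6 = 0.5 cup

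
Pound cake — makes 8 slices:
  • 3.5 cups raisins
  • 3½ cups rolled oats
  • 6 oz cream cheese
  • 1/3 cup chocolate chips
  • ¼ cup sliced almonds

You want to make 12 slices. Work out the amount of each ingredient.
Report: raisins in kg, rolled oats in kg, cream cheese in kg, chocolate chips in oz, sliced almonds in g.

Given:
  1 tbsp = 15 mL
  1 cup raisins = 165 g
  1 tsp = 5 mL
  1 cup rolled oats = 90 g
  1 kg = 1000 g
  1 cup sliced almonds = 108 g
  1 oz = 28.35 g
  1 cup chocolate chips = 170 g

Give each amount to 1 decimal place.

Scaling factor: 12/8 = 3/2 = 1.5.
raisins: 3.5 cup × 3/2 × 165 g/cup ÷ 1000 g/kg ≈ 0.9 kg
rolled oats: 3.5 cup × 3/2 × 90 g/cup ÷ 1000 g/kg ≈ 0.5 kg
cream cheese: 6 oz × 3/2 × 28.35 g/oz ÷ 1000 g/kg ≈ 0.3 kg
chocolate chips: 1/3 cup × 3/2 × 170 g/cup ÷ 28.35 g/oz ≈ 3.0 oz
sliced almonds: 0.25 cup × 3/2 × 108 g/cup = 40.5 g

raisins: 0.9 kg; rolled oats: 0.5 kg; cream cheese: 0.3 kg; chocolate chips: 3.0 oz; sliced almonds: 40.5 g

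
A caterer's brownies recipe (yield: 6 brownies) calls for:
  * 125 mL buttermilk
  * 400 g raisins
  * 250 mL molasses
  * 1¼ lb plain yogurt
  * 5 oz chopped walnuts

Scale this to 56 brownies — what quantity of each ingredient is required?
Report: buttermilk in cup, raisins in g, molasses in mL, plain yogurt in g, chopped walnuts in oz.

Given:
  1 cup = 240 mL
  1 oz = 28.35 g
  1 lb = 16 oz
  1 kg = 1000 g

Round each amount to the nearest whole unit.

buttermilk: 5 cup; raisins: 3733 g; molasses: 2333 mL; plain yogurt: 5292 g; chopped walnuts: 47 oz

Scaling factor: 56/6 = 28/3.
buttermilk: 125 mL × 28/3 ÷ 240 mL/cup ≈ 5 cup
raisins: 400 g × 28/3 ≈ 3733 g
molasses: 250 mL × 28/3 ≈ 2333 mL
plain yogurt: 1.25 lb × 28/3 × 16 oz/lb × 28.35 g/oz = 5292 g
chopped walnuts: 5 oz × 28/3 ≈ 47 oz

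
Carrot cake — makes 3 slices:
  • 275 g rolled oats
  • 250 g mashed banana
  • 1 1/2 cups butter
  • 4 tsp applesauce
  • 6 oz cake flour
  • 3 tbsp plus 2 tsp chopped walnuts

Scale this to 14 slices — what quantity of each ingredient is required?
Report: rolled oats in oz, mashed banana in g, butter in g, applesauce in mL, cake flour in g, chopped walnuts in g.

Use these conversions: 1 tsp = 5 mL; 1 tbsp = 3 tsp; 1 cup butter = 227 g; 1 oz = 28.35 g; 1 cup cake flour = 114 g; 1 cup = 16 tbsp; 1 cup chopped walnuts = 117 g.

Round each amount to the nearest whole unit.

rolled oats: 45 oz; mashed banana: 1167 g; butter: 1589 g; applesauce: 93 mL; cake flour: 794 g; chopped walnuts: 125 g

Scaling factor: 14/3.
rolled oats: 275 g × 14/3 ÷ 28.35 g/oz ≈ 45 oz
mashed banana: 250 g × 14/3 ≈ 1167 g
butter: 1.5 cup × 14/3 × 227 g/cup = 1589 g
applesauce: 4 tsp × 14/3 × 5 mL/tsp ≈ 93 mL
cake flour: 6 oz × 14/3 × 28.35 g/oz ≈ 794 g
chopped walnuts: (3 tbsp + 2 tsp = 11/3 tbsp) × 14/3 ÷ 16 tbsp/cup × 117 g/cup ≈ 125 g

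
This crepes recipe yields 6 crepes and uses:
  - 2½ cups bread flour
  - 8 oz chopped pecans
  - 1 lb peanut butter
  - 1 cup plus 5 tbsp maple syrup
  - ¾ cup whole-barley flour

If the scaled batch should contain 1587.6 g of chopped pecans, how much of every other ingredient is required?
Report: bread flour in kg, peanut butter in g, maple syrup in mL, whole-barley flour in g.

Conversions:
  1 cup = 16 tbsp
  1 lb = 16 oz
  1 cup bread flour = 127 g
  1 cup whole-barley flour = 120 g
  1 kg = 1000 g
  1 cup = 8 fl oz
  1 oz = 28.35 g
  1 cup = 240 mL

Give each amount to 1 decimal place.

bread flour: 2.2 kg; peanut butter: 3175.2 g; maple syrup: 2205.0 mL; whole-barley flour: 630.0 g

The original recipe has 226.8 g of chopped pecans, so the scaling factor is 1587.6 ÷ 226.8 = 7.
bread flour: 2.5 cup × 7 × 127 g/cup ÷ 1000 g/kg ≈ 2.2 kg
peanut butter: 1 lb × 7 × 16 oz/lb × 28.35 g/oz = 3175.2 g
maple syrup: (1 cup + 5 tbsp = 1.3125 cup) × 7 × 240 mL/cup = 2205.0 mL
whole-barley flour: 0.75 cup × 7 × 120 g/cup = 630.0 g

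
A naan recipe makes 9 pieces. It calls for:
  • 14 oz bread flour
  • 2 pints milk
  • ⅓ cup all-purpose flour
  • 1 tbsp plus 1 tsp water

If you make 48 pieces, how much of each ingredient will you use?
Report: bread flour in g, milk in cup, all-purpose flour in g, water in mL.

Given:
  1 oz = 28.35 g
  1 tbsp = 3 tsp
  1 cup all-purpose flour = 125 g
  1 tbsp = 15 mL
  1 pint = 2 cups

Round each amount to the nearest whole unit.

bread flour: 2117 g; milk: 21 cup; all-purpose flour: 222 g; water: 107 mL

Scaling factor: 48/9 = 16/3.
bread flour: 14 oz × 16/3 × 28.35 g/oz ≈ 2117 g
milk: 2 pint × 16/3 × 2 cup/pint ≈ 21 cup
all-purpose flour: 1/3 cup × 16/3 × 125 g/cup ≈ 222 g
water: (1 tbsp + 1 tsp = 4/3 tbsp) × 16/3 × 15 mL/tbsp ≈ 107 mL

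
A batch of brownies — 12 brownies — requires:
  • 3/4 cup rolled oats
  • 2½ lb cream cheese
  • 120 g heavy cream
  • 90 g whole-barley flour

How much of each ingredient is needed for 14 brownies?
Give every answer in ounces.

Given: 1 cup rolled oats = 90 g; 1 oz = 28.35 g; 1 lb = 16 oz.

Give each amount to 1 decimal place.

rolled oats: 2.8 oz; cream cheese: 46.7 oz; heavy cream: 4.9 oz; whole-barley flour: 3.7 oz

Scaling factor: 14/12 = 7/6.
rolled oats: 0.75 cup × 7/6 × 90 g/cup ÷ 28.35 g/oz ≈ 2.8 oz
cream cheese: 2.5 lb × 7/6 × 16 oz/lb ≈ 46.7 oz
heavy cream: 120 g × 7/6 ÷ 28.35 g/oz ≈ 4.9 oz
whole-barley flour: 90 g × 7/6 ÷ 28.35 g/oz ≈ 3.7 oz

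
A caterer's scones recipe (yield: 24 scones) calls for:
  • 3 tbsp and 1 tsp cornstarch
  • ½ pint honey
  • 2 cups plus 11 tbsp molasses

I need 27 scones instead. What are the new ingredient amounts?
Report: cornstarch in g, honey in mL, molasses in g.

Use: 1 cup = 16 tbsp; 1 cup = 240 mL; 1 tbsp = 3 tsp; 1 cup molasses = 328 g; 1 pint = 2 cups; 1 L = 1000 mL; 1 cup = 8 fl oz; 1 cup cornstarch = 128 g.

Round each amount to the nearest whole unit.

Scaling factor: 27/24 = 9/8 = 1.125.
cornstarch: (3 tbsp + 1 tsp = 10/3 tbsp) × 9/8 ÷ 16 tbsp/cup × 128 g/cup = 30 g
honey: 0.5 pint × 9/8 × 2 cup/pint × 240 mL/cup = 270 mL
molasses: (2 cup + 11 tbsp = 2.6875 cup) × 9/8 × 328 g/cup ≈ 992 g

cornstarch: 30 g; honey: 270 mL; molasses: 992 g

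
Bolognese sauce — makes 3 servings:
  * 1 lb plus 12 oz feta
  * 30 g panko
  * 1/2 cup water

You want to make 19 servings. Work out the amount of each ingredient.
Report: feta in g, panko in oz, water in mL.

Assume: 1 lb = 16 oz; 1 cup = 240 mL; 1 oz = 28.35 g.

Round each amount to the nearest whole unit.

Scaling factor: 19/3.
feta: (1 lb + 12 oz = 1.75 lb) × 19/3 × 16 oz/lb × 28.35 g/oz ≈ 5027 g
panko: 30 g × 19/3 ÷ 28.35 g/oz ≈ 7 oz
water: 0.5 cup × 19/3 × 240 mL/cup = 760 mL

feta: 5027 g; panko: 7 oz; water: 760 mL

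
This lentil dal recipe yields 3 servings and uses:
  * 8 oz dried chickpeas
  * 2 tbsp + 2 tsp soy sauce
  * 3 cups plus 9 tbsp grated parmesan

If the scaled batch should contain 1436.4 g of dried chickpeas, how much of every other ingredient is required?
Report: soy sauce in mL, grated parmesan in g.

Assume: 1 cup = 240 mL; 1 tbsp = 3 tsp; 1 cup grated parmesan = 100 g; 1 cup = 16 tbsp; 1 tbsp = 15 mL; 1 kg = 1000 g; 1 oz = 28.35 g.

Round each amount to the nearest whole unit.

soy sauce: 253 mL; grated parmesan: 2256 g

The original recipe has 226.8 g of dried chickpeas, so the scaling factor is 1436.4 ÷ 226.8 = 19/3.
soy sauce: (2 tbsp + 2 tsp = 8/3 tbsp) × 19/3 × 15 mL/tbsp ≈ 253 mL
grated parmesan: (3 cup + 9 tbsp = 3.5625 cup) × 19/3 × 100 g/cup ≈ 2256 g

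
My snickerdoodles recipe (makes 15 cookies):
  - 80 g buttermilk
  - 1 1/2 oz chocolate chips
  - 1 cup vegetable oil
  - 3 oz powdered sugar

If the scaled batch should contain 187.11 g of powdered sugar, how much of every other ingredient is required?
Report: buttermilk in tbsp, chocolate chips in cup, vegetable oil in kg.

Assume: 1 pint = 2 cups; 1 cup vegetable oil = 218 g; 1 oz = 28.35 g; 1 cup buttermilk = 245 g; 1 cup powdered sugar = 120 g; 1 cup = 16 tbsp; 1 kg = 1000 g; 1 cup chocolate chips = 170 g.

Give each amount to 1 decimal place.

The original recipe has 85.05 g of powdered sugar, so the scaling factor is 187.11 ÷ 85.05 = 11/5 = 2.2.
buttermilk: 80 g × 11/5 ÷ 245 g/cup × 16 tbsp/cup ≈ 11.5 tbsp
chocolate chips: 1.5 oz × 11/5 × 28.35 g/oz ÷ 170 g/cup ≈ 0.6 cup
vegetable oil: 1 cup × 11/5 × 218 g/cup ÷ 1000 g/kg ≈ 0.5 kg

buttermilk: 11.5 tbsp; chocolate chips: 0.6 cup; vegetable oil: 0.5 kg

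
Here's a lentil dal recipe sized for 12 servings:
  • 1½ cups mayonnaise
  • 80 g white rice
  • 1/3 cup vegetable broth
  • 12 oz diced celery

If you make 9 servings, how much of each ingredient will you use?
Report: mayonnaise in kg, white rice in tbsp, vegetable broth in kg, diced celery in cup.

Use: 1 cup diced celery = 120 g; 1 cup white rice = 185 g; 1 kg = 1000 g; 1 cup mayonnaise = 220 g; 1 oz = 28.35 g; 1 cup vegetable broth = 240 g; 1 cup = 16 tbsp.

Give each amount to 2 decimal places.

Scaling factor: 9/12 = 3/4 = 0.75.
mayonnaise: 1.5 cup × 3/4 × 220 g/cup ÷ 1000 g/kg ≈ 0.25 kg
white rice: 80 g × 3/4 ÷ 185 g/cup × 16 tbsp/cup ≈ 5.19 tbsp
vegetable broth: 1/3 cup × 3/4 × 240 g/cup ÷ 1000 g/kg = 0.06 kg
diced celery: 12 oz × 3/4 × 28.35 g/oz ÷ 120 g/cup ≈ 2.13 cup

mayonnaise: 0.25 kg; white rice: 5.19 tbsp; vegetable broth: 0.06 kg; diced celery: 2.13 cup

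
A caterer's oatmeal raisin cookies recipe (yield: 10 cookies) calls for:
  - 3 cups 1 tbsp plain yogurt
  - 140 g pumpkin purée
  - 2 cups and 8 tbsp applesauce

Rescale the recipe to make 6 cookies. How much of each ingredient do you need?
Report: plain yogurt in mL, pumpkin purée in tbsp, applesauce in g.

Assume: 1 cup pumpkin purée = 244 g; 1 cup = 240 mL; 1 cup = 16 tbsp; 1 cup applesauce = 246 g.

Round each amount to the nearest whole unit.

Scaling factor: 6/10 = 3/5 = 0.6.
plain yogurt: (3 cup + 1 tbsp = 3.0625 cup) × 3/5 × 240 mL/cup = 441 mL
pumpkin purée: 140 g × 3/5 ÷ 244 g/cup × 16 tbsp/cup ≈ 6 tbsp
applesauce: (2 cup + 8 tbsp = 2.5 cup) × 3/5 × 246 g/cup = 369 g

plain yogurt: 441 mL; pumpkin purée: 6 tbsp; applesauce: 369 g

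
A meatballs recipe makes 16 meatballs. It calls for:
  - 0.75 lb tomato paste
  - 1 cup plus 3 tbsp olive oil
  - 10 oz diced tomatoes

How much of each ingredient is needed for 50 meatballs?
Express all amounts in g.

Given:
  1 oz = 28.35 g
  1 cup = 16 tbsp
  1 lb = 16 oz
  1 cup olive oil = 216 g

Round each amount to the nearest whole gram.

Scaling factor: 50/16 = 25/8 = 3.125.
tomato paste: 0.75 lb × 25/8 × 16 oz/lb × 28.35 g/oz ≈ 1063 g
olive oil: (1 cup + 3 tbsp = 1.1875 cup) × 25/8 × 216 g/cup ≈ 802 g
diced tomatoes: 10 oz × 25/8 × 28.35 g/oz ≈ 886 g

tomato paste: 1063 g; olive oil: 802 g; diced tomatoes: 886 g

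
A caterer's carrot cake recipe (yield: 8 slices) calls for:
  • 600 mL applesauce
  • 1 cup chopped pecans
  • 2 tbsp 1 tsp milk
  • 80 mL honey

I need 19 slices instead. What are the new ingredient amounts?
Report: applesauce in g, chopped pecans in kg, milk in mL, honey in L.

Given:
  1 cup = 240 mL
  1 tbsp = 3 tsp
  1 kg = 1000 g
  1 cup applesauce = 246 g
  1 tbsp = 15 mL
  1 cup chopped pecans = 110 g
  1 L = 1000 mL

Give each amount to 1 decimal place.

Scaling factor: 19/8 = 2.375.
applesauce: 600 mL × 19/8 ÷ 240 mL/cup × 246 g/cup ≈ 1460.6 g
chopped pecans: 1 cup × 19/8 × 110 g/cup ÷ 1000 g/kg ≈ 0.3 kg
milk: (2 tbsp + 1 tsp = 7/3 tbsp) × 19/8 × 15 mL/tbsp ≈ 83.1 mL
honey: 80 mL × 19/8 ÷ 1000 mL/L ≈ 0.2 L

applesauce: 1460.6 g; chopped pecans: 0.3 kg; milk: 83.1 mL; honey: 0.2 L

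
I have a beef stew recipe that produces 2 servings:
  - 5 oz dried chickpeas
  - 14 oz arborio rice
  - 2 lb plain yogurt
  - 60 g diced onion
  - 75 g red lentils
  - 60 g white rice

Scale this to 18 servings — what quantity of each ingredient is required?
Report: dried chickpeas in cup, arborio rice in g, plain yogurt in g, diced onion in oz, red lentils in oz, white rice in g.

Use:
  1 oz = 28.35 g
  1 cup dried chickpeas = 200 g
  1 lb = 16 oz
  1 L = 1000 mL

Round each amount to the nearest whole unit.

Scaling factor: 18/2 = 9.
dried chickpeas: 5 oz × 9 × 28.35 g/oz ÷ 200 g/cup ≈ 6 cup
arborio rice: 14 oz × 9 × 28.35 g/oz ≈ 3572 g
plain yogurt: 2 lb × 9 × 16 oz/lb × 28.35 g/oz ≈ 8165 g
diced onion: 60 g × 9 ÷ 28.35 g/oz ≈ 19 oz
red lentils: 75 g × 9 ÷ 28.35 g/oz ≈ 24 oz
white rice: 60 g × 9 = 540 g

dried chickpeas: 6 cup; arborio rice: 3572 g; plain yogurt: 8165 g; diced onion: 19 oz; red lentils: 24 oz; white rice: 540 g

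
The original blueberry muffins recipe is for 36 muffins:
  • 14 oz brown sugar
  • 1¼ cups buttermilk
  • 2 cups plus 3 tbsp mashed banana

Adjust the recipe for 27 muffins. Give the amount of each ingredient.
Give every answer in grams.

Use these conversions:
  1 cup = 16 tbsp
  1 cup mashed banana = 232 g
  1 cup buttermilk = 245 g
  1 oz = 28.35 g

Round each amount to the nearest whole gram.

brown sugar: 298 g; buttermilk: 230 g; mashed banana: 381 g

Scaling factor: 27/36 = 3/4 = 0.75.
brown sugar: 14 oz × 3/4 × 28.35 g/oz ≈ 298 g
buttermilk: 1.25 cup × 3/4 × 245 g/cup ≈ 230 g
mashed banana: (2 cup + 3 tbsp = 2.1875 cup) × 3/4 × 232 g/cup ≈ 381 g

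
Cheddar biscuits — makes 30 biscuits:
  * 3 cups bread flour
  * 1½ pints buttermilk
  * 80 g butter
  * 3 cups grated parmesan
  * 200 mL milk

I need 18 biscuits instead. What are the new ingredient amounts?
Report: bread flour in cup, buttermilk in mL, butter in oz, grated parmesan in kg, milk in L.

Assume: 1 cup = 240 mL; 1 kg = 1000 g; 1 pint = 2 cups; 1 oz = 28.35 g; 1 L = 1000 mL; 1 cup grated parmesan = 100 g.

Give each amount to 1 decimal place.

bread flour: 1.8 cup; buttermilk: 432.0 mL; butter: 1.7 oz; grated parmesan: 0.2 kg; milk: 0.1 L

Scaling factor: 18/30 = 3/5 = 0.6.
bread flour: 3 cup × 3/5 = 1.8 cup
buttermilk: 1.5 pint × 3/5 × 2 cup/pint × 240 mL/cup = 432.0 mL
butter: 80 g × 3/5 ÷ 28.35 g/oz ≈ 1.7 oz
grated parmesan: 3 cup × 3/5 × 100 g/cup ÷ 1000 g/kg ≈ 0.2 kg
milk: 200 mL × 3/5 ÷ 1000 mL/L ≈ 0.1 L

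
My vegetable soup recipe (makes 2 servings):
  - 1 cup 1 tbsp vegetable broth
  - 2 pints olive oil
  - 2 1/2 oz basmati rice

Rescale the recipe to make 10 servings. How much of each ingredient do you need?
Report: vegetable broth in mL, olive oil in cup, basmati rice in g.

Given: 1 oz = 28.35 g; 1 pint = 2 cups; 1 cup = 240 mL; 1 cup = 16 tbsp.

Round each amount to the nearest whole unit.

Scaling factor: 10/2 = 5.
vegetable broth: (1 cup + 1 tbsp = 1.0625 cup) × 5 × 240 mL/cup = 1275 mL
olive oil: 2 pint × 5 × 2 cup/pint = 20 cup
basmati rice: 2.5 oz × 5 × 28.35 g/oz ≈ 354 g

vegetable broth: 1275 mL; olive oil: 20 cup; basmati rice: 354 g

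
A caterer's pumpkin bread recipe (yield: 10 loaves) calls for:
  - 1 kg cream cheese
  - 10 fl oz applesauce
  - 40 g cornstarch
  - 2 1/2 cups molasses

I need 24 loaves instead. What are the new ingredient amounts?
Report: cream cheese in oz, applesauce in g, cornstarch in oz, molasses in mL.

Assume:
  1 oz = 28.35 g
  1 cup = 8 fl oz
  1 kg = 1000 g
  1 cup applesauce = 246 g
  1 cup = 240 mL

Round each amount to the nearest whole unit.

cream cheese: 85 oz; applesauce: 738 g; cornstarch: 3 oz; molasses: 1440 mL

Scaling factor: 24/10 = 12/5 = 2.4.
cream cheese: 1 kg × 12/5 × 1000 g/kg ÷ 28.35 g/oz ≈ 85 oz
applesauce: 10 fl oz × 12/5 ÷ 8 fl oz/cup × 246 g/cup = 738 g
cornstarch: 40 g × 12/5 ÷ 28.35 g/oz ≈ 3 oz
molasses: 2.5 cup × 12/5 × 240 mL/cup = 1440 mL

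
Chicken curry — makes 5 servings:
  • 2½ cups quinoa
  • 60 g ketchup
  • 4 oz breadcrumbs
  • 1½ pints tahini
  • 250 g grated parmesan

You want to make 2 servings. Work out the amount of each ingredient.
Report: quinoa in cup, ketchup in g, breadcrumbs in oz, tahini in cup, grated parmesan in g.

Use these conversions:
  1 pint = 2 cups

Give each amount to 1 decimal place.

quinoa: 1.0 cup; ketchup: 24.0 g; breadcrumbs: 1.6 oz; tahini: 1.2 cup; grated parmesan: 100.0 g

Scaling factor: 2/5 = 0.4.
quinoa: 2.5 cup × 2/5 = 1.0 cup
ketchup: 60 g × 2/5 = 24.0 g
breadcrumbs: 4 oz × 2/5 = 1.6 oz
tahini: 1.5 pint × 2/5 × 2 cup/pint = 1.2 cup
grated parmesan: 250 g × 2/5 = 100.0 g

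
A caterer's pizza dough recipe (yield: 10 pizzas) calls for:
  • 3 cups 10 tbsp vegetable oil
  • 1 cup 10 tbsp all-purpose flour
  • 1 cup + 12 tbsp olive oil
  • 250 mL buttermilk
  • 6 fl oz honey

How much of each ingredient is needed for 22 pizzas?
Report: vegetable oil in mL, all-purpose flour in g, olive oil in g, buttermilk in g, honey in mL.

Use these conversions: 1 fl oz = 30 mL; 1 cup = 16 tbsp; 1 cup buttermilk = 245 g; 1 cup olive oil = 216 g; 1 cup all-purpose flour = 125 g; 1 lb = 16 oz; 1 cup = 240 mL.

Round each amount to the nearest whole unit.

Scaling factor: 22/10 = 11/5 = 2.2.
vegetable oil: (3 cup + 10 tbsp = 3.625 cup) × 11/5 × 240 mL/cup = 1914 mL
all-purpose flour: (1 cup + 10 tbsp = 1.625 cup) × 11/5 × 125 g/cup ≈ 447 g
olive oil: (1 cup + 12 tbsp = 1.75 cup) × 11/5 × 216 g/cup ≈ 832 g
buttermilk: 250 mL × 11/5 ÷ 240 mL/cup × 245 g/cup ≈ 561 g
honey: 6 fl oz × 11/5 × 30 mL/fl oz = 396 mL

vegetable oil: 1914 mL; all-purpose flour: 447 g; olive oil: 832 g; buttermilk: 561 g; honey: 396 mL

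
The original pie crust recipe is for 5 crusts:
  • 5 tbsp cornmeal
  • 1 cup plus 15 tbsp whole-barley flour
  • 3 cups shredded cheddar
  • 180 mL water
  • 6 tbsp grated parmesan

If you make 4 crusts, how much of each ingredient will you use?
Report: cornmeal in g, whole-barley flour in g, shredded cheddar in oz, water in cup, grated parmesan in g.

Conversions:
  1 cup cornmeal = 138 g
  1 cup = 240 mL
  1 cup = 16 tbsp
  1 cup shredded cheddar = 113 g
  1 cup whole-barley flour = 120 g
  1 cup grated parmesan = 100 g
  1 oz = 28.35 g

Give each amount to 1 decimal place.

Scaling factor: 4/5 = 0.8.
cornmeal: 5 tbsp × 4/5 ÷ 16 tbsp/cup × 138 g/cup = 34.5 g
whole-barley flour: (1 cup + 15 tbsp = 1.9375 cup) × 4/5 × 120 g/cup = 186.0 g
shredded cheddar: 3 cup × 4/5 × 113 g/cup ÷ 28.35 g/oz ≈ 9.6 oz
water: 180 mL × 4/5 ÷ 240 mL/cup = 0.6 cup
grated parmesan: 6 tbsp × 4/5 ÷ 16 tbsp/cup × 100 g/cup = 30.0 g

cornmeal: 34.5 g; whole-barley flour: 186.0 g; shredded cheddar: 9.6 oz; water: 0.6 cup; grated parmesan: 30.0 g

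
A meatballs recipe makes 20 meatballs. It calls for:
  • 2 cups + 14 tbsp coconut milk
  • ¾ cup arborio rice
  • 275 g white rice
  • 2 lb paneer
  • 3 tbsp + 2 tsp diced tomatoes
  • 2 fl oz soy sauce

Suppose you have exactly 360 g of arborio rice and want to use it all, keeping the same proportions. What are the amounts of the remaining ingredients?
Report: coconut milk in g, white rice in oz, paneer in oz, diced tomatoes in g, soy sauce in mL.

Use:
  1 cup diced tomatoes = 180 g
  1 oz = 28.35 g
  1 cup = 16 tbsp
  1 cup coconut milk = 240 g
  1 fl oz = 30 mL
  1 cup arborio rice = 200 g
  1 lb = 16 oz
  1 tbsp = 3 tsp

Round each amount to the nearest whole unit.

coconut milk: 1656 g; white rice: 23 oz; paneer: 77 oz; diced tomatoes: 99 g; soy sauce: 144 mL

The original recipe has 150 g of arborio rice, so the scaling factor is 360 ÷ 150 = 12/5 = 2.4.
coconut milk: (2 cup + 14 tbsp = 2.875 cup) × 12/5 × 240 g/cup = 1656 g
white rice: 275 g × 12/5 ÷ 28.35 g/oz ≈ 23 oz
paneer: 2 lb × 12/5 × 16 oz/lb ≈ 77 oz
diced tomatoes: (3 tbsp + 2 tsp = 11/3 tbsp) × 12/5 ÷ 16 tbsp/cup × 180 g/cup = 99 g
soy sauce: 2 fl oz × 12/5 × 30 mL/fl oz = 144 mL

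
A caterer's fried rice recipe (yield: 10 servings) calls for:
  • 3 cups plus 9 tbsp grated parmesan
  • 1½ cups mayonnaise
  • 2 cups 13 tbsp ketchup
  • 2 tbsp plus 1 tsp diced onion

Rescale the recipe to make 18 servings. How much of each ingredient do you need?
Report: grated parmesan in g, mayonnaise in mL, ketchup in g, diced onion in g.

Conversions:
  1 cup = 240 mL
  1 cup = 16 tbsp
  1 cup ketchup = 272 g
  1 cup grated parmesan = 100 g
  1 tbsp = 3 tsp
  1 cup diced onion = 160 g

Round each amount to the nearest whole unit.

Scaling factor: 18/10 = 9/5 = 1.8.
grated parmesan: (3 cup + 9 tbsp = 3.5625 cup) × 9/5 × 100 g/cup ≈ 641 g
mayonnaise: 1.5 cup × 9/5 × 240 mL/cup = 648 mL
ketchup: (2 cup + 13 tbsp = 2.8125 cup) × 9/5 × 272 g/cup = 1377 g
diced onion: (2 tbsp + 1 tsp = 7/3 tbsp) × 9/5 ÷ 16 tbsp/cup × 160 g/cup = 42 g

grated parmesan: 641 g; mayonnaise: 648 mL; ketchup: 1377 g; diced onion: 42 g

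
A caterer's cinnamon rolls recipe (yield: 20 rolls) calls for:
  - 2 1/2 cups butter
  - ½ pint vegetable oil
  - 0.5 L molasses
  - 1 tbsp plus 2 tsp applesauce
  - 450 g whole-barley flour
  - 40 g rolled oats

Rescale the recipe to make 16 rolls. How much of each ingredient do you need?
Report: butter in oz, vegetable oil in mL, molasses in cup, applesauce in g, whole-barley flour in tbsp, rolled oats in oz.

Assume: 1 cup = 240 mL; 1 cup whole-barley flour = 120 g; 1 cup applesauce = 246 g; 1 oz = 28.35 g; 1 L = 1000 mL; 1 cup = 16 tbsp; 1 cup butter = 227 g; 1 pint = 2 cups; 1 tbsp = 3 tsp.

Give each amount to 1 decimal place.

butter: 16.0 oz; vegetable oil: 192.0 mL; molasses: 1.7 cup; applesauce: 20.5 g; whole-barley flour: 48.0 tbsp; rolled oats: 1.1 oz

Scaling factor: 16/20 = 4/5 = 0.8.
butter: 2.5 cup × 4/5 × 227 g/cup ÷ 28.35 g/oz ≈ 16.0 oz
vegetable oil: 0.5 pint × 4/5 × 2 cup/pint × 240 mL/cup = 192.0 mL
molasses: 0.5 L × 4/5 × 1000 mL/L ÷ 240 mL/cup ≈ 1.7 cup
applesauce: (1 tbsp + 2 tsp = 5/3 tbsp) × 4/5 ÷ 16 tbsp/cup × 246 g/cup = 20.5 g
whole-barley flour: 450 g × 4/5 ÷ 120 g/cup × 16 tbsp/cup = 48.0 tbsp
rolled oats: 40 g × 4/5 ÷ 28.35 g/oz ≈ 1.1 oz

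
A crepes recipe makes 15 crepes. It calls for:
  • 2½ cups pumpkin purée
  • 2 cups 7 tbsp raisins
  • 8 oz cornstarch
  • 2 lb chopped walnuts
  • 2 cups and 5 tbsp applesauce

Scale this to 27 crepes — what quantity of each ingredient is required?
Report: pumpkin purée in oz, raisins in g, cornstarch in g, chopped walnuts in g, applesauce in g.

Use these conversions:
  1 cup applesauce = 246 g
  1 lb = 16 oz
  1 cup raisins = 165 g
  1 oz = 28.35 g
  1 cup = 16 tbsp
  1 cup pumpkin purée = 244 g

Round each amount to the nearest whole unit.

Scaling factor: 27/15 = 9/5 = 1.8.
pumpkin purée: 2.5 cup × 9/5 × 244 g/cup ÷ 28.35 g/oz ≈ 39 oz
raisins: (2 cup + 7 tbsp = 2.4375 cup) × 9/5 × 165 g/cup ≈ 724 g
cornstarch: 8 oz × 9/5 × 28.35 g/oz ≈ 408 g
chopped walnuts: 2 lb × 9/5 × 16 oz/lb × 28.35 g/oz ≈ 1633 g
applesauce: (2 cup + 5 tbsp = 2.3125 cup) × 9/5 × 246 g/cup ≈ 1024 g

pumpkin purée: 39 oz; raisins: 724 g; cornstarch: 408 g; chopped walnuts: 1633 g; applesauce: 1024 g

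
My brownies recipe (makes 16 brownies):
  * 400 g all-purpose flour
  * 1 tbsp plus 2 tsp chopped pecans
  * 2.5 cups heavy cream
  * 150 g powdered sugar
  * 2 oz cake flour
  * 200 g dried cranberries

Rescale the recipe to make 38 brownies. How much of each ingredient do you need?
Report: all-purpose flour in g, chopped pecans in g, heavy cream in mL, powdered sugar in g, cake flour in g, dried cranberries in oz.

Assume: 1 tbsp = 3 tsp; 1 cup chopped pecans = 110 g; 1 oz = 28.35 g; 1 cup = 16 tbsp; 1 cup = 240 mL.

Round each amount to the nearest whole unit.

all-purpose flour: 950 g; chopped pecans: 27 g; heavy cream: 1425 mL; powdered sugar: 356 g; cake flour: 135 g; dried cranberries: 17 oz

Scaling factor: 38/16 = 19/8 = 2.375.
all-purpose flour: 400 g × 19/8 = 950 g
chopped pecans: (1 tbsp + 2 tsp = 5/3 tbsp) × 19/8 ÷ 16 tbsp/cup × 110 g/cup ≈ 27 g
heavy cream: 2.5 cup × 19/8 × 240 mL/cup = 1425 mL
powdered sugar: 150 g × 19/8 ≈ 356 g
cake flour: 2 oz × 19/8 × 28.35 g/oz ≈ 135 g
dried cranberries: 200 g × 19/8 ÷ 28.35 g/oz ≈ 17 oz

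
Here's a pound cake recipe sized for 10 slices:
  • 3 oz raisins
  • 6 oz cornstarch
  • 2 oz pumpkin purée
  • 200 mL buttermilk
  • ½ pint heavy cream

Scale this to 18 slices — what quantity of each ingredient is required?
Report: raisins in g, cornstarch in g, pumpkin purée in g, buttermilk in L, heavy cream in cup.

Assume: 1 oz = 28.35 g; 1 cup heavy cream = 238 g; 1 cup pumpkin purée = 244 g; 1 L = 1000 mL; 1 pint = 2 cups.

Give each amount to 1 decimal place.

Scaling factor: 18/10 = 9/5 = 1.8.
raisins: 3 oz × 9/5 × 28.35 g/oz ≈ 153.1 g
cornstarch: 6 oz × 9/5 × 28.35 g/oz ≈ 306.2 g
pumpkin purée: 2 oz × 9/5 × 28.35 g/oz ≈ 102.1 g
buttermilk: 200 mL × 9/5 ÷ 1000 mL/L ≈ 0.4 L
heavy cream: 0.5 pint × 9/5 × 2 cup/pint = 1.8 cup

raisins: 153.1 g; cornstarch: 306.2 g; pumpkin purée: 102.1 g; buttermilk: 0.4 L; heavy cream: 1.8 cup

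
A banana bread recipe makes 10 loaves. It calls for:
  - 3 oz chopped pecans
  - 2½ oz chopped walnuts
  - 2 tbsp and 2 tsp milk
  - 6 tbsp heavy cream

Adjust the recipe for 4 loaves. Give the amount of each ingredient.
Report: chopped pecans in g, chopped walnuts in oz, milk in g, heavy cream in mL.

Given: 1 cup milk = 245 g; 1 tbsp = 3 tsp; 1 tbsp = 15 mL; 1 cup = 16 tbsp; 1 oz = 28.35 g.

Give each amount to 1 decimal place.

chopped pecans: 34.0 g; chopped walnuts: 1.0 oz; milk: 16.3 g; heavy cream: 36.0 mL

Scaling factor: 4/10 = 2/5 = 0.4.
chopped pecans: 3 oz × 2/5 × 28.35 g/oz ≈ 34.0 g
chopped walnuts: 2.5 oz × 2/5 = 1.0 oz
milk: (2 tbsp + 2 tsp = 8/3 tbsp) × 2/5 ÷ 16 tbsp/cup × 245 g/cup ≈ 16.3 g
heavy cream: 6 tbsp × 2/5 × 15 mL/tbsp = 36.0 mL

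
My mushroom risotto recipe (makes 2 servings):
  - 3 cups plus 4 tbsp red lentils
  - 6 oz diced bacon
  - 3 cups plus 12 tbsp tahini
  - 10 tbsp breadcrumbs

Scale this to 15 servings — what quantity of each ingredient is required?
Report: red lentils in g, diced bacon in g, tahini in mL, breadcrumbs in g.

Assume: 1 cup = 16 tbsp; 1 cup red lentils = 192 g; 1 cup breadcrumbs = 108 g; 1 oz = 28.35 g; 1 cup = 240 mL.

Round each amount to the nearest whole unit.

Scaling factor: 15/2 = 7.5.
red lentils: (3 cup + 4 tbsp = 3.25 cup) × 15/2 × 192 g/cup = 4680 g
diced bacon: 6 oz × 15/2 × 28.35 g/oz ≈ 1276 g
tahini: (3 cup + 12 tbsp = 3.75 cup) × 15/2 × 240 mL/cup = 6750 mL
breadcrumbs: 10 tbsp × 15/2 ÷ 16 tbsp/cup × 108 g/cup ≈ 506 g

red lentils: 4680 g; diced bacon: 1276 g; tahini: 6750 mL; breadcrumbs: 506 g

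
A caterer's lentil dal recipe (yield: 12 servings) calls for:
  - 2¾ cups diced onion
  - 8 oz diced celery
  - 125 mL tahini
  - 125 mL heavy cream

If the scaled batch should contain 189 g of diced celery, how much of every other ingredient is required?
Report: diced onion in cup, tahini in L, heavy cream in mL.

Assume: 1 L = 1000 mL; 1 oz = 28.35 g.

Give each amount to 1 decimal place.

The original recipe has 226.8 g of diced celery, so the scaling factor is 189 ÷ 226.8 = 5/6.
diced onion: 2.75 cup × 5/6 ≈ 2.3 cup
tahini: 125 mL × 5/6 ÷ 1000 mL/L ≈ 0.1 L
heavy cream: 125 mL × 5/6 ≈ 104.2 mL

diced onion: 2.3 cup; tahini: 0.1 L; heavy cream: 104.2 mL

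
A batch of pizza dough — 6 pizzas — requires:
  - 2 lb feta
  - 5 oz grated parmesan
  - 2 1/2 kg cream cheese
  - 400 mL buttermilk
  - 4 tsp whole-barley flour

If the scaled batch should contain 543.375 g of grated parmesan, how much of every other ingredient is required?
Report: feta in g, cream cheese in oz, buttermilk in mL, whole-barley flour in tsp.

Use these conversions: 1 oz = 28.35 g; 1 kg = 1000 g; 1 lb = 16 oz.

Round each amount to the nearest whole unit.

The original recipe has 141.75 g of grated parmesan, so the scaling factor is 543.375 ÷ 141.75 = 23/6.
feta: 2 lb × 23/6 × 16 oz/lb × 28.35 g/oz ≈ 3478 g
cream cheese: 2.5 kg × 23/6 × 1000 g/kg ÷ 28.35 g/oz ≈ 338 oz
buttermilk: 400 mL × 23/6 ≈ 1533 mL
whole-barley flour: 4 tsp × 23/6 ≈ 15 tsp

feta: 3478 g; cream cheese: 338 oz; buttermilk: 1533 mL; whole-barley flour: 15 tsp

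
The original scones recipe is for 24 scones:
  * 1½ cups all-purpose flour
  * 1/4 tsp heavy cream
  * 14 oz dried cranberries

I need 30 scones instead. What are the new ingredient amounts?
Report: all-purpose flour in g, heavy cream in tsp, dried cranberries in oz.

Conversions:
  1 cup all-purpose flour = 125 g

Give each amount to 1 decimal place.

all-purpose flour: 234.4 g; heavy cream: 0.3 tsp; dried cranberries: 17.5 oz

Scaling factor: 30/24 = 5/4 = 1.25.
all-purpose flour: 1.5 cup × 5/4 × 125 g/cup ≈ 234.4 g
heavy cream: 0.25 tsp × 5/4 ≈ 0.3 tsp
dried cranberries: 14 oz × 5/4 = 17.5 oz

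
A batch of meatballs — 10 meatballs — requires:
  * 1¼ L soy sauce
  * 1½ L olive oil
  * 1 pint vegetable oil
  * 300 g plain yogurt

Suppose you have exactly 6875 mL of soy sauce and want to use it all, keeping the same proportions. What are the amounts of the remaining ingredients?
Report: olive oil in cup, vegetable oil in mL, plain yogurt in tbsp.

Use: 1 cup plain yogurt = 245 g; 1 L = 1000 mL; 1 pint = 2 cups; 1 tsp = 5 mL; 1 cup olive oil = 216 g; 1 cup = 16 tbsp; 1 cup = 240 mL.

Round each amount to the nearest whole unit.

olive oil: 34 cup; vegetable oil: 2640 mL; plain yogurt: 108 tbsp

The original recipe has 1250 mL of soy sauce, so the scaling factor is 6875 ÷ 1250 = 11/2 = 5.5.
olive oil: 1.5 L × 11/2 × 1000 mL/L ÷ 240 mL/cup ≈ 34 cup
vegetable oil: 1 pint × 11/2 × 2 cup/pint × 240 mL/cup = 2640 mL
plain yogurt: 300 g × 11/2 ÷ 245 g/cup × 16 tbsp/cup ≈ 108 tbsp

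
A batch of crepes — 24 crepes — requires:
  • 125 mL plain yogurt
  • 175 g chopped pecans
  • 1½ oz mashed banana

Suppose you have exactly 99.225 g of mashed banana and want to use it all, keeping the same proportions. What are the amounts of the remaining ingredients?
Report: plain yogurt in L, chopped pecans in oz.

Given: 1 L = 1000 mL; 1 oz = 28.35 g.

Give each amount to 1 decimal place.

plain yogurt: 0.3 L; chopped pecans: 14.4 oz

The original recipe has 42.525 g of mashed banana, so the scaling factor is 99.225 ÷ 42.525 = 7/3.
plain yogurt: 125 mL × 7/3 ÷ 1000 mL/L ≈ 0.3 L
chopped pecans: 175 g × 7/3 ÷ 28.35 g/oz ≈ 14.4 oz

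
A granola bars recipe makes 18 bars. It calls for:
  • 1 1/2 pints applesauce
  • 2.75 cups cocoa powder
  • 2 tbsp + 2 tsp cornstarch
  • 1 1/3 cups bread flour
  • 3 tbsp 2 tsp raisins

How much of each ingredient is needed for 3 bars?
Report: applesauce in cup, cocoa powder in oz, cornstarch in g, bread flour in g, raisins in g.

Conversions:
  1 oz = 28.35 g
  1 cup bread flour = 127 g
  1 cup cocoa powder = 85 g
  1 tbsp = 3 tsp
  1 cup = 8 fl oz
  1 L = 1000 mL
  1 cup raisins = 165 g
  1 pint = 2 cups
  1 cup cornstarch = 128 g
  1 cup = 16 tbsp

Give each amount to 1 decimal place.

Scaling factor: 3/18 = 1/6.
applesauce: 1.5 pint × 1/6 × 2 cup/pint = 0.5 cup
cocoa powder: 2.75 cup × 1/6 × 85 g/cup ÷ 28.35 g/oz ≈ 1.4 oz
cornstarch: (2 tbsp + 2 tsp = 8/3 tbsp) × 1/6 ÷ 16 tbsp/cup × 128 g/cup ≈ 3.6 g
bread flour: 4/3 cup × 1/6 × 127 g/cup ≈ 28.2 g
raisins: (3 tbsp + 2 tsp = 11/3 tbsp) × 1/6 ÷ 16 tbsp/cup × 165 g/cup ≈ 6.3 g

applesauce: 0.5 cup; cocoa powder: 1.4 oz; cornstarch: 3.6 g; bread flour: 28.2 g; raisins: 6.3 g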